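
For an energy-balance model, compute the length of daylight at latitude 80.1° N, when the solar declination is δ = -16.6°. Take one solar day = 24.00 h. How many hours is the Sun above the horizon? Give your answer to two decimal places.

0.00 h

cos H₀ = −tan φ · tan δ = 1.7081 ≥ 1, so the Sun never rises (polar night) and H₀ = 0.
Daylight = 2H₀/(2π) × 24.00 h = (0.0000/π) × 24.00 = 0.00 h.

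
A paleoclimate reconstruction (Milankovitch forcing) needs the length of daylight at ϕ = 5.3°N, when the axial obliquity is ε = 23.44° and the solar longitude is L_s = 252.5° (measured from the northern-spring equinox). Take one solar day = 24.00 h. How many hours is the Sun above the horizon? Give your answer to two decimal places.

Solar declination: sin δ = sin ε · sin L_s = sin 23.44° × sin 252.5° = -0.37938, so δ = -22.295°.
cos h₀ = −tan ϕ · tan δ = −tan(+5.3°) × tan(-22.295°) = 0.0380, so h₀ = 1.5327 rad = 87.82°.
Daylight = 2h₀/(2π) × 24.00 h = (1.5327/π) × 24.00 = 11.71 h.

11.71 h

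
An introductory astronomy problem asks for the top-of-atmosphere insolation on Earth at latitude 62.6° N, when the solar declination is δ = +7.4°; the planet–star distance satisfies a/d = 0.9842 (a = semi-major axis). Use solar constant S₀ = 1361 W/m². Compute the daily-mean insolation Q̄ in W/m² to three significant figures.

cos H₀ = −tan(+62.6°) tan(+7.400°) = -0.2506, H₀ = 1.8241 rad.
Bracket: H₀ sin φ sin δ + cos φ cos δ sin H₀ = 1.8241×0.88782×0.12880 + 0.46020×0.99167×0.96810 = 0.208588 + 0.441808 = 0.650396.
Inverse-square distance factor (a/d)² = 0.9842² = 0.968650.
Q̄ = (S₀/π) × 0.968650 × [bracket] = (1361/π) × 0.968650 × 0.650396 = 272.9 W/m².

Q̄ ≈ 273 W/m²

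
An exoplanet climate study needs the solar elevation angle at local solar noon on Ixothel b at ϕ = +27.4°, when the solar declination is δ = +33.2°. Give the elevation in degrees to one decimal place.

At local noon the hour angle is zero, so the zenith angle equals |ϕ − δ| = |+27.4° − (+33.200°)| = 5.800°.
Elevation = 90° − 5.800° = 84.2°.

84.2°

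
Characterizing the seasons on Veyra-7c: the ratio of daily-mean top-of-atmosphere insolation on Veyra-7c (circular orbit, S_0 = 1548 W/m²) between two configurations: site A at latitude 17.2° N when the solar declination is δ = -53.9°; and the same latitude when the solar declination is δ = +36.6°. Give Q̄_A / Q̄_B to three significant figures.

Q̄_A / Q̄_B ≈ 0.225

— Configuration A (ϕ=+17.2°):
cos h₀ = −tan(+17.2°) tan(-53.900°) = 0.4245, h₀ = 1.1324 rad.
Bracket: h₀ sin ϕ sin δ + cos ϕ cos δ sin h₀ = 1.1324×0.29571×-0.80799 + 0.95528×0.58920×0.90543 = -0.270565 + 0.509622 = 0.239057.
Q̄ = (S_0/π) × [bracket] = (1548/π) × 0.239057 = 117.79 W/m².
— Configuration B (ϕ=+17.2°):
cos h₀ = −tan(+17.2°) tan(+36.600°) = -0.2299, h₀ = 1.8028 rad.
Bracket: h₀ sin ϕ sin δ + cos ϕ cos δ sin h₀ = 1.8028×0.29571×0.59622 + 0.95528×0.80282×0.97322 = 0.317848 + 0.746380 = 1.064228.
Q̄ = (S_0/π) × [bracket] = (1548/π) × 1.064228 = 524.39 W/m².
Ratio Q̄_A / Q̄_B = 117.79 / 524.39 = 0.2246.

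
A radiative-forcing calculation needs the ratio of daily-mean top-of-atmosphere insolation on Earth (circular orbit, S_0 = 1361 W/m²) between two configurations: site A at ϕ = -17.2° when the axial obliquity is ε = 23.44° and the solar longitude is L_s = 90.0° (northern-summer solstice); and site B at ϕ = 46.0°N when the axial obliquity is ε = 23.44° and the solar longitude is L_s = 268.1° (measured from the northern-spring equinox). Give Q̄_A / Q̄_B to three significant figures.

— Configuration A (ϕ=-17.2°):
Solar declination: sin δ = sin ε · sin L_s = sin 23.44° × sin 90.0° = 0.39779, so δ = +23.440°.
cos h₀ = −tan(-17.2°) tan(+23.440°) = 0.1342, h₀ = 1.4362 rad.
Bracket: h₀ sin ϕ sin δ + cos ϕ cos δ sin h₀ = 1.4362×-0.29571×0.39779 + 0.95528×0.91748×0.99095 = -0.168941 + 0.868518 = 0.699577.
Q̄ = (S_0/π) × [bracket] = (1361/π) × 0.699577 = 303.07 W/m².
— Configuration B (ϕ=+46.0°):
Solar declination: sin δ = sin ε · sin L_s = sin 23.44° × sin 268.1° = -0.39757, so δ = -23.426°.
cos h₀ = −tan(+46.0°) tan(-23.426°) = 0.4487, h₀ = 1.1055 rad.
Bracket: h₀ sin ϕ sin δ + cos ϕ cos δ sin h₀ = 1.1055×0.71934×-0.39757 + 0.69466×0.91757×0.89369 = -0.316160 + 0.569637 = 0.253477.
Q̄ = (S_0/π) × [bracket] = (1361/π) × 0.253477 = 109.81 W/m².
Ratio Q̄_A / Q̄_B = 303.07 / 109.81 = 2.760.

Q̄_A / Q̄_B ≈ 2.76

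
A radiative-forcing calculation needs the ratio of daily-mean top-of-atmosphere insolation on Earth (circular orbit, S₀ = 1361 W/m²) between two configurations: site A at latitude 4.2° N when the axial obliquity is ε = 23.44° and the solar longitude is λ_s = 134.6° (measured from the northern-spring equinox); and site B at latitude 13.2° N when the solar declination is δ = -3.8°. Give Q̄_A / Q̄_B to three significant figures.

— Configuration A (φ=+4.2°):
Solar declination: sin δ = sin ε · sin λ_s = sin 23.44° × sin 134.6° = 0.28324, so δ = +16.453°.
cos H₀ = −tan(+4.2°) tan(+16.453°) = -0.0217, H₀ = 1.5925 rad.
Bracket: H₀ sin φ sin δ + cos φ cos δ sin H₀ = 1.5925×0.07324×0.28324 + 0.99731×0.95905×0.99976 = 0.033036 + 0.956241 = 0.989277.
Q̄ = (S₀/π) × [bracket] = (1361/π) × 0.989277 = 428.57 W/m².
— Configuration B (φ=+13.2°):
cos H₀ = −tan(+13.2°) tan(-3.800°) = 0.0156, H₀ = 1.5552 rad.
Bracket: H₀ sin φ sin δ + cos φ cos δ sin H₀ = 1.5552×0.22835×-0.06627 + 0.97358×0.99780×0.99988 = -0.023534 + 0.971322 = 0.947788.
Q̄ = (S₀/π) × [bracket] = (1361/π) × 0.947788 = 410.60 W/m².
Ratio Q̄_A / Q̄_B = 428.57 / 410.60 = 1.044.

Q̄_A / Q̄_B ≈ 1.04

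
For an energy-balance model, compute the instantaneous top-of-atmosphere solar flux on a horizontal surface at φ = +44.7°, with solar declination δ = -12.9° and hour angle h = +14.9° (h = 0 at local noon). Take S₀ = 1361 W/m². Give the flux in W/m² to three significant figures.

698 W/m²

cos θ_z = sin φ sin δ + cos φ cos δ cos h = -0.157033 + 0.669563 = 0.512530.
Flux = S₀ · cos θ_z = 1361 × 0.512530 = 697.6 W/m².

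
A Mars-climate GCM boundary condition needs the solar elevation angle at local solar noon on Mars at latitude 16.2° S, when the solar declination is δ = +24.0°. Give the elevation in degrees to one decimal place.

At local noon the hour angle is zero, so the zenith angle equals |φ − δ| = |-16.2° − (+24.000°)| = 40.200°.
Elevation = 90° − 40.200° = 49.8°.

49.8°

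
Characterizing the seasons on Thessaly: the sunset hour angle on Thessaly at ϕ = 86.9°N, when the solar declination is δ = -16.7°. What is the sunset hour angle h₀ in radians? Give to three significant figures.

cos h₀ = −tan ϕ · tan δ = 5.5396 ≥ 1, so the host star never rises (polar night) and h₀ = 0.

h₀ = 0.00 rad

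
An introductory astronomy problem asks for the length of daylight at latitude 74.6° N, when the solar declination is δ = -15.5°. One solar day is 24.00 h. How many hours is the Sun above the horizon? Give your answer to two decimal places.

0.00 h

cos h₀ = −tan ϕ · tan δ = 1.0068 ≥ 1, so the Sun never rises (polar night) and h₀ = 0.
Daylight = 2h₀/(2π) × 24.00 h = (0.0000/π) × 24.00 = 0.00 h.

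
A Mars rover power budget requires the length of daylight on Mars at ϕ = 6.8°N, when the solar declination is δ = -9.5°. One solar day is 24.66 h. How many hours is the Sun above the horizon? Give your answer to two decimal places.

12.17 h

cos h₀ = −tan ϕ · tan δ = −tan(+6.8°) × tan(-9.500°) = 0.0200, so h₀ = 1.5508 rad = 88.86°.
Daylight = 2h₀/(2π) × 24.66 h = (1.5508/π) × 24.66 = 12.17 h.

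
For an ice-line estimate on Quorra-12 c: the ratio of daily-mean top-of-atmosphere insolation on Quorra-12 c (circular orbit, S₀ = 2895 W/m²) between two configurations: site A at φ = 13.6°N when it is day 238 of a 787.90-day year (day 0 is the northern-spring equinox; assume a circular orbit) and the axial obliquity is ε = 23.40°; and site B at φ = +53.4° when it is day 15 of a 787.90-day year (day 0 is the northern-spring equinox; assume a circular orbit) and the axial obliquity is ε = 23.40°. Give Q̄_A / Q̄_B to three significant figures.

Q̄_A / Q̄_B ≈ 1.59

— Configuration A (φ=+13.6°):
Solar longitude: λ_s = 360° × (238 − 0)/787.90 = 108.745°.
sin δ = sin 23.40° × sin 108.745° = 0.37608, so δ = +22.091°.
cos H₀ = −tan(+13.6°) tan(+22.091°) = -0.0982, H₀ = 1.6691 rad.
Bracket: H₀ sin φ sin δ + cos φ cos δ sin H₀ = 1.6691×0.23514×0.37608 + 0.97196×0.92659×0.99517 = 0.147601 + 0.896258 = 1.043859.
Q̄ = (S₀/π) × [bracket] = (2895/π) × 1.043859 = 961.92 W/m².
— Configuration B (φ=+53.4°):
Solar longitude: λ_s = 360° × (15 − 0)/787.90 = 6.854°.
sin δ = sin 23.40° × sin 6.854° = 0.04739, so δ = +2.716°.
cos H₀ = −tan(+53.4°) tan(+2.716°) = -0.0639, H₀ = 1.6347 rad.
Bracket: H₀ sin φ sin δ + cos φ cos δ sin H₀ = 1.6347×0.80282×0.04739 + 0.59622×0.99888×0.99796 = 0.062193 + 0.594337 = 0.656530.
Q̄ = (S₀/π) × [bracket] = (2895/π) × 0.656530 = 605.00 W/m².
Ratio Q̄_A / Q̄_B = 961.92 / 605.00 = 1.590.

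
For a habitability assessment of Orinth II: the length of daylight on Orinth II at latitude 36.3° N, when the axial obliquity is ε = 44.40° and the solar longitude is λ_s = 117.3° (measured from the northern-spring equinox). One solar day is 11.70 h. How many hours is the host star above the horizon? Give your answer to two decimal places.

8.17 h

Solar declination: sin δ = sin ε · sin λ_s = sin 44.40° × sin 117.3° = 0.62173, so δ = +38.443°.
cos H₀ = −tan φ · tan δ = −tan(+36.3°) × tan(+38.443°) = -0.5831, so H₀ = 2.1933 rad = 125.67°.
Daylight = 2H₀/(2π) × 11.70 h = (2.1933/π) × 11.70 = 8.17 h.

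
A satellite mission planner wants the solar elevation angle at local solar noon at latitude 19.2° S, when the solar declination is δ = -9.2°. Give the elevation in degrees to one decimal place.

80.0°

At local noon the hour angle is zero, so the zenith angle equals |φ − δ| = |-19.2° − (-9.200°)| = 10.000°.
Elevation = 90° − 10.000° = 80.0°.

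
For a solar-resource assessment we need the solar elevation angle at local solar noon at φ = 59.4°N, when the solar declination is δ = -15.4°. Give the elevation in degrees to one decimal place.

At local noon the hour angle is zero, so the zenith angle equals |φ − δ| = |+59.4° − (-15.400°)| = 74.800°.
Elevation = 90° − 74.800° = 15.2°.

15.2°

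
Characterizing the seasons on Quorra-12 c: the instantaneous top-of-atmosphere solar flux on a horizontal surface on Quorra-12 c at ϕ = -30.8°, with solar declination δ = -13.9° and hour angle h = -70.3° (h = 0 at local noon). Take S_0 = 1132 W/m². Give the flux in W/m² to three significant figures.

cos θ_z = sin ϕ sin δ + cos ϕ cos δ cos h = 0.123007 + 0.281072 = 0.404079.
Flux = S_0 · cos θ_z = 1132 × 0.404079 = 457.4 W/m².

457 W/m²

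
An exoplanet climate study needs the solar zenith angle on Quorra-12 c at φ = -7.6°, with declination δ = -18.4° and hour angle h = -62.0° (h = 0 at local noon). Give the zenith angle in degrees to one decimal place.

cos θ_z = sin φ sin δ + cos φ cos δ cos h = 0.041747 + 0.441557 = 0.483304.
θ_z = arccos(0.483304) = 61.1°.

θ_z = 61.1°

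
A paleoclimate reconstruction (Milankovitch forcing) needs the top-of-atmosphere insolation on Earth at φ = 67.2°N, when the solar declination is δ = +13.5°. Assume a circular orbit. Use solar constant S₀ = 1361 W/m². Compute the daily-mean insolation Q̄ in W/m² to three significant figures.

cos H₀ = −tan(+67.2°) tan(+13.500°) = -0.5711, H₀ = 2.1787 rad.
Bracket: H₀ sin φ sin δ + cos φ cos δ sin H₀ = 2.1787×0.92186×0.23345 + 0.38752×0.97237×0.82086 = 0.468874 + 0.309311 = 0.778185.
Q̄ = (S₀/π) × [bracket] = (1361/π) × 0.778185 = 337.1 W/m².

Q̄ ≈ 337 W/m²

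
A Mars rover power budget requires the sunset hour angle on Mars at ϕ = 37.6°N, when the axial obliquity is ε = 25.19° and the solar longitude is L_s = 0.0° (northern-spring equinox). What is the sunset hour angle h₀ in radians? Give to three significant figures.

h₀ = 1.57 rad

Solar declination: sin δ = sin ε · sin L_s = sin 25.19° × sin 0.0° = 0.00000, so δ = +0.000°.
cos h₀ = −tan ϕ · tan δ = −tan(+37.6°) × tan(+0.000°) = -0.0000, so h₀ = 1.5708 rad = 90.00°.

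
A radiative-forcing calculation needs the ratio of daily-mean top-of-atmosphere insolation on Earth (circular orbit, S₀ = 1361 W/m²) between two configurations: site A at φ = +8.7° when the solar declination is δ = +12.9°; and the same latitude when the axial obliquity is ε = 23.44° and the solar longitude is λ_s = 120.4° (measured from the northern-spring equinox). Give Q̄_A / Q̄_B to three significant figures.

— Configuration A (φ=+8.7°):
cos H₀ = −tan(+8.7°) tan(+12.900°) = -0.0350, H₀ = 1.6059 rad.
Bracket: H₀ sin φ sin δ + cos φ cos δ sin H₀ = 1.6059×0.15126×0.22325 + 0.98849×0.97476×0.99939 = 0.054229 + 0.962953 = 1.017182.
Q̄ = (S₀/π) × [bracket] = (1361/π) × 1.017182 = 440.66 W/m².
— Configuration B (φ=+8.7°):
Solar declination: sin δ = sin ε · sin λ_s = sin 23.44° × sin 120.4° = 0.34310, so δ = +20.066°.
cos H₀ = −tan(+8.7°) tan(+20.066°) = -0.0559, H₀ = 1.6267 rad.
Bracket: H₀ sin φ sin δ + cos φ cos δ sin H₀ = 1.6267×0.15126×0.34310 + 0.98849×0.93930×0.99844 = 0.084421 + 0.927040 = 1.011461.
Q̄ = (S₀/π) × [bracket] = (1361/π) × 1.011461 = 438.18 W/m².
Ratio Q̄_A / Q̄_B = 440.66 / 438.18 = 1.006.

Q̄_A / Q̄_B ≈ 1.01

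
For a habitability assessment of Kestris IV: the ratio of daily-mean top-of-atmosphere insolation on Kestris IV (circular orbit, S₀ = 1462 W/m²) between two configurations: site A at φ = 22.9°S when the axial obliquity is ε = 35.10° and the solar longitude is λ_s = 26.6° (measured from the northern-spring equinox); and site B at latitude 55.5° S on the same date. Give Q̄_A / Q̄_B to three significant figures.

Q̄_A / Q̄_B ≈ 2.89

— Configuration A (φ=-22.9°):
Solar declination: sin δ = sin ε · sin λ_s = sin 35.10° × sin 26.6° = 0.25746, so δ = +14.920°.
cos H₀ = −tan(-22.9°) tan(+14.920°) = 0.1126, H₀ = 1.4580 rad.
Bracket: H₀ sin φ sin δ + cos φ cos δ sin H₀ = 1.4580×-0.38912×0.25746 + 0.92119×0.96629×0.99365 = -0.146067 + 0.884484 = 0.738417.
Q̄ = (S₀/π) × [bracket] = (1462/π) × 0.738417 = 343.64 W/m².
— Configuration B (φ=-55.5°):
cos H₀ = −tan(-55.5°) tan(+14.920°) = 0.3877, H₀ = 1.1727 rad.
Bracket: H₀ sin φ sin δ + cos φ cos δ sin H₀ = 1.1727×-0.82413×0.25746 + 0.56641×0.96629×0.92179 = -0.248824 + 0.504511 = 0.255687.
Q̄ = (S₀/π) × [bracket] = (1462/π) × 0.255687 = 118.99 W/m².
Ratio Q̄_A / Q̄_B = 343.64 / 118.99 = 2.888.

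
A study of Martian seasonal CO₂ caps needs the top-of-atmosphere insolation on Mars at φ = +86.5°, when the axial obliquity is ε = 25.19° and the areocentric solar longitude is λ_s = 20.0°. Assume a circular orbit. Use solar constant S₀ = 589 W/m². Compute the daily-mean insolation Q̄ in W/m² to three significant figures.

Q̄ ≈ 85.6 W/m²

sin δ = sin 25.19° × sin 20.0° = 0.14557, so δ = +8.370°.
cos H₀ = −tan(+86.5°) tan(+8.370°) = -2.4057 ≤ −1 ⇒ polar day, H₀ = π.
Bracket: H₀ sin φ sin δ + cos φ cos δ sin H₀ = 3.1416×0.99813×0.14557 + 0.06105×0.98935×0.00000 = 0.456468 + 0.000000 = 0.456468.
Q̄ = (S₀/π) × [bracket] = (589/π) × 0.456468 = 85.58 W/m².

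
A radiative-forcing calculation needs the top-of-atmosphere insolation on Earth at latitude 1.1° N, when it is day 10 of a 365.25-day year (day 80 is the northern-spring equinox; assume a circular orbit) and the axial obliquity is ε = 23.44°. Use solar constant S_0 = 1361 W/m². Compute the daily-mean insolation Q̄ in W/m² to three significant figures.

Q̄ ≈ 397 W/m²

Solar longitude: L_s = 360° × (10 − 80)/365.25 = -68.994°, i.e. -68.994° + 360° = 291.006°.
sin δ = sin 23.44° × sin 291.006° = -0.37135, so δ = -21.799°.
cos h₀ = −tan(+1.1°) tan(-21.799°) = 0.0077, h₀ = 1.5631 rad.
Bracket: h₀ sin ϕ sin δ + cos ϕ cos δ sin h₀ = 1.5631×0.01920×-0.37135 + 0.99982×0.92849×0.99997 = -0.011145 + 0.928295 = 0.917150.
Q̄ = (S_0/π) × [bracket] = (1361/π) × 0.917150 = 397.3 W/m².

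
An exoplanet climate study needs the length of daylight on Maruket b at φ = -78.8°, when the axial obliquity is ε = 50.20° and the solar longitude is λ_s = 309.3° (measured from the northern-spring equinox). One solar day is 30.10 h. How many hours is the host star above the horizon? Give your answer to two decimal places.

Solar declination: sin δ = sin ε · sin λ_s = sin 50.20° × sin 309.3° = -0.59453, so δ = -36.479°.
Sunrise equation: cos H₀ = −tan φ · tan δ = -3.7342 ≤ −1, so the host star never sets (polar day) and H₀ = π.
Daylight = 2H₀/(2π) × 30.10 h = (3.1416/π) × 30.10 = 30.10 h.

30.10 h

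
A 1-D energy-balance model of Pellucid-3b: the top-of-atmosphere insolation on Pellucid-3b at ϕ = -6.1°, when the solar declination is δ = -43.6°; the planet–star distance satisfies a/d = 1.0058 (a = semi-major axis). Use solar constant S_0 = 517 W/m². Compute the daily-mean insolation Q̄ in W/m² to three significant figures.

cos h₀ = −tan(-6.1°) tan(-43.600°) = -0.1018, h₀ = 1.6727 rad.
Bracket: h₀ sin ϕ sin δ + cos ϕ cos δ sin h₀ = 1.6727×-0.10626×-0.68962 + 0.99434×0.72417×0.99481 = 0.122574 + 0.716334 = 0.838908.
Inverse-square distance factor (a/d)² = 1.0058² = 1.011634.
Q̄ = (S_0/π) × 1.011634 × [bracket] = (517/π) × 1.011634 × 0.838908 = 139.7 W/m².

Q̄ ≈ 140 W/m²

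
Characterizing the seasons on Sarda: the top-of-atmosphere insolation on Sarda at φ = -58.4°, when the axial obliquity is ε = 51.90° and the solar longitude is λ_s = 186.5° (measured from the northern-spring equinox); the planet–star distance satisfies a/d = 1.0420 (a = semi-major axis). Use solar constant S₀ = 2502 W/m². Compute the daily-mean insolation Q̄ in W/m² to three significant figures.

Solar declination: sin δ = sin ε · sin λ_s = sin 51.90° × sin 186.5° = -0.08908, so δ = -5.111°.
cos H₀ = −tan(-58.4°) tan(-5.111°) = -0.1454, H₀ = 1.7167 rad.
Bracket: H₀ sin φ sin δ + cos φ cos δ sin H₀ = 1.7167×-0.85173×-0.08908 + 0.52399×0.99602×0.98938 = 0.130250 + 0.516362 = 0.646612.
Inverse-square distance factor (a/d)² = 1.0420² = 1.085764.
Q̄ = (S₀/π) × 1.085764 × [bracket] = (2502/π) × 1.085764 × 0.646612 = 559.1 W/m².

Q̄ ≈ 559 W/m²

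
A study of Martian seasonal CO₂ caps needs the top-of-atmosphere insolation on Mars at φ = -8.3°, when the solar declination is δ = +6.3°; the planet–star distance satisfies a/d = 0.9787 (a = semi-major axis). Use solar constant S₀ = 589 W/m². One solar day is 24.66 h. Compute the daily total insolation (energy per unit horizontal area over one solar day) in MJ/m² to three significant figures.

cos H₀ = −tan(-8.3°) tan(+6.300°) = 0.0161, H₀ = 1.5547 rad.
Bracket: H₀ sin φ sin δ + cos φ cos δ sin H₀ = 1.5547×-0.14436×0.10973 + 0.98953×0.99396×0.99987 = -0.024627 + 0.983425 = 0.958798.
Inverse-square distance factor (a/d)² = 0.9787² = 0.957854.
Q̄ = (S₀/π) × 0.957854 × [bracket] = (589/π) × 0.957854 × 0.958798 = 172.18 W/m².
Daily total = Q̄ × 24.66 h × 3600 s/h = 172.18 × 24.66 × 3600 / 10⁶ = 15.29 MJ/m².

15.3 MJ/m²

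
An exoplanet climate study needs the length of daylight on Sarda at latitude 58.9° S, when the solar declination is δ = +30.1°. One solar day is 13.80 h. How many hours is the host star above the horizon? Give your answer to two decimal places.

cos H₀ = −tan φ · tan δ = −tan(-58.9°) × tan(+30.100°) = 0.9609, so H₀ = 0.2804 rad = 16.07°.
Daylight = 2H₀/(2π) × 13.80 h = (0.2804/π) × 13.80 = 1.23 h.

1.23 h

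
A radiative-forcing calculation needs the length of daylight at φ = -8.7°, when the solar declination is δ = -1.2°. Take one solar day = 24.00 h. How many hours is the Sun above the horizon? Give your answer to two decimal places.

12.02 h

cos H₀ = −tan φ · tan δ = −tan(-8.7°) × tan(-1.200°) = -0.0032, so H₀ = 1.5740 rad = 90.18°.
Daylight = 2H₀/(2π) × 24.00 h = (1.5740/π) × 24.00 = 12.02 h.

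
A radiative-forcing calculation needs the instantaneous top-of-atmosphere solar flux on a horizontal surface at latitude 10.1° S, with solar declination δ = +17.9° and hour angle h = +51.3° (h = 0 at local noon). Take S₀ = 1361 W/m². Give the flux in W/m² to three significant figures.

cos θ_z = sin φ sin δ + cos φ cos δ cos h = -0.053900 + 0.585757 = 0.531857.
Flux = S₀ · cos θ_z = 1361 × 0.531857 = 723.9 W/m².

724 W/m²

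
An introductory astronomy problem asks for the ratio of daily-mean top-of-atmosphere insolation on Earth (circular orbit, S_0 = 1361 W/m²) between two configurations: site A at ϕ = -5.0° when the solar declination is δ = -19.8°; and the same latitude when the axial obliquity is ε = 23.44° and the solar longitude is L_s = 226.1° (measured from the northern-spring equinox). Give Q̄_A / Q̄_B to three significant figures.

Q̄_A / Q̄_B ≈ 0.990

— Configuration A (ϕ=-5.0°):
cos h₀ = −tan(-5.0°) tan(-19.800°) = -0.0315, h₀ = 1.6023 rad.
Bracket: h₀ sin ϕ sin δ + cos ϕ cos δ sin h₀ = 1.6023×-0.08716×-0.33874 + 0.99619×0.94088×0.99950 = 0.047307 + 0.936827 = 0.984134.
Q̄ = (S_0/π) × [bracket] = (1361/π) × 0.984134 = 426.35 W/m².
— Configuration B (ϕ=-5.0°):
Solar declination: sin δ = sin ε · sin L_s = sin 23.44° × sin 226.1° = -0.28663, so δ = -16.656°.
cos h₀ = −tan(-5.0°) tan(-16.656°) = -0.0262, h₀ = 1.5970 rad.
Bracket: h₀ sin ϕ sin δ + cos ϕ cos δ sin h₀ = 1.5970×-0.08716×-0.28663 + 0.99619×0.95804×0.99966 = 0.039897 + 0.954065 = 0.993962.
Q̄ = (S_0/π) × [bracket] = (1361/π) × 0.993962 = 430.60 W/m².
Ratio Q̄_A / Q̄_B = 426.35 / 430.60 = 0.9901.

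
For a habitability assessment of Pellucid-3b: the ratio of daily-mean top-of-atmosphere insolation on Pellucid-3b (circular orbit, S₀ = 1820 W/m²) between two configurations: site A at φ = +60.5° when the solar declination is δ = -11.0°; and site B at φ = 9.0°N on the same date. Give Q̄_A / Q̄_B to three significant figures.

— Configuration A (φ=+60.5°):
cos H₀ = −tan(+60.5°) tan(-11.000°) = 0.3436, H₀ = 1.2201 rad.
Bracket: H₀ sin φ sin δ + cos φ cos δ sin H₀ = 1.2201×0.87036×-0.19081 + 0.49242×0.98163×0.93913 = -0.202626 + 0.453951 = 0.251325.
Q̄ = (S₀/π) × [bracket] = (1820/π) × 0.251325 = 145.60 W/m².
— Configuration B (φ=+9.0°):
cos H₀ = −tan(+9.0°) tan(-11.000°) = 0.0308, H₀ = 1.5400 rad.
Bracket: H₀ sin φ sin δ + cos φ cos δ sin H₀ = 1.5400×0.15643×-0.19081 + 0.98769×0.98163×0.99953 = -0.045967 + 0.969090 = 0.923123.
Q̄ = (S₀/π) × [bracket] = (1820/π) × 0.923123 = 534.79 W/m².
Ratio Q̄_A / Q̄_B = 145.60 / 534.79 = 0.2723.

Q̄_A / Q̄_B ≈ 0.272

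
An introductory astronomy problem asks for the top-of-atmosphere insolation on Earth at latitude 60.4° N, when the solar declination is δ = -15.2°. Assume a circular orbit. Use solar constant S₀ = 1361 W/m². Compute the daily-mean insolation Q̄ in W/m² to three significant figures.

Q̄ ≈ 75.5 W/m²

cos H₀ = −tan(+60.4°) tan(-15.200°) = 0.4783, H₀ = 1.0721 rad.
Bracket: H₀ sin φ sin δ + cos φ cos δ sin H₀ = 1.0721×0.86949×-0.26219 + 0.49394×0.96502×0.87821 = -0.244408 + 0.418609 = 0.174201.
Q̄ = (S₀/π) × [bracket] = (1361/π) × 0.174201 = 75.47 W/m².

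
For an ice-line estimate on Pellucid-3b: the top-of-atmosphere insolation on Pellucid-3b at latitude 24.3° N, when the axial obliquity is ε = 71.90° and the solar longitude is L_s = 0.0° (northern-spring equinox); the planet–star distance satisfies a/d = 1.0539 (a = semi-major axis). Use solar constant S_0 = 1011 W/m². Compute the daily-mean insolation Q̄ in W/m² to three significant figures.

Q̄ ≈ 326 W/m²

Solar declination: sin δ = sin ε · sin L_s = sin 71.90° × sin 0.0° = 0.00000, so δ = +0.000°.
cos h₀ = −tan(+24.3°) tan(+0.000°) = -0.0000, h₀ = 1.5708 rad.
Bracket: h₀ sin ϕ sin δ + cos ϕ cos δ sin h₀ = 1.5708×0.41151×0.00000 + 0.91140×1.00000×1.00000 = 0.000000 + 0.911400 = 0.911400.
Inverse-square distance factor (a/d)² = 1.0539² = 1.110705.
Q̄ = (S_0/π) × 1.110705 × [bracket] = (1011/π) × 1.110705 × 0.911400 = 325.8 W/m².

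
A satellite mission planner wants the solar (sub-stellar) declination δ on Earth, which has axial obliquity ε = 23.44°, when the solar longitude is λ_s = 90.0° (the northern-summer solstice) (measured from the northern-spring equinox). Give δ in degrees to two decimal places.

δ = +23.44°

sin δ = sin ε · sin λ_s = sin 23.44° × sin 90.0° = 0.397789.
δ = arcsin(0.397789) = +23.44°.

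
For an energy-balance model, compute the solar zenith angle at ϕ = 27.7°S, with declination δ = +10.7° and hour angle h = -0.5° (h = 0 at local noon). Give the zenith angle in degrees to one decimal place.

cos θ_z = sin ϕ sin δ + cos ϕ cos δ cos h = -0.086306 + 0.869966 = 0.783660.
θ_z = arccos(0.783660) = 38.4°.

θ_z = 38.4°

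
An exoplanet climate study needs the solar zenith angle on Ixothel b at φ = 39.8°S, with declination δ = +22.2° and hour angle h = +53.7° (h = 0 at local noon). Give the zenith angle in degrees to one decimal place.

cos θ_z = sin φ sin δ + cos φ cos δ cos h = -0.241860 + 0.421117 = 0.179257.
θ_z = arccos(0.179257) = 79.7°.

θ_z = 79.7°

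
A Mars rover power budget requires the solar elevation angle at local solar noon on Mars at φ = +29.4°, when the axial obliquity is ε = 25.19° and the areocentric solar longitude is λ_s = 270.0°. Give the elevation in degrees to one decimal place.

35.4°

sin δ = sin 25.19° × sin 270.0° = -0.42562, so δ = -25.190°.
At local noon the hour angle is zero, so the zenith angle equals |φ − δ| = |+29.4° − (-25.190°)| = 54.590°.
Elevation = 90° − 54.590° = 35.4°.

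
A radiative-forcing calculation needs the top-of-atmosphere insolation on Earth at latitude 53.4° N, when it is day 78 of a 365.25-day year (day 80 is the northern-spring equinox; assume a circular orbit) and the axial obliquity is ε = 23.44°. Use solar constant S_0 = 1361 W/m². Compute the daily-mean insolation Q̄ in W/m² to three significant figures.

Q̄ ≈ 251 W/m²

Solar longitude: L_s = 360° × (78 − 80)/365.25 = -1.971°, i.e. -1.971° + 360° = 358.029°.
sin δ = sin 23.44° × sin 358.029° = -0.01368, so δ = -0.784°.
cos h₀ = −tan(+53.4°) tan(-0.784°) = 0.0184, h₀ = 1.5524 rad.
Bracket: h₀ sin ϕ sin δ + cos ϕ cos δ sin h₀ = 1.5524×0.80282×-0.01368 + 0.59622×0.99991×0.99983 = -0.017049 + 0.596065 = 0.579016.
Q̄ = (S_0/π) × [bracket] = (1361/π) × 0.579016 = 250.8 W/m².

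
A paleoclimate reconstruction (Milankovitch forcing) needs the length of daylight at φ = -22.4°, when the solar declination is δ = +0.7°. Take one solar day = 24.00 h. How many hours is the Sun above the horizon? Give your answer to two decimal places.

11.96 h

cos H₀ = −tan φ · tan δ = −tan(-22.4°) × tan(+0.700°) = 0.0050, so H₀ = 1.5658 rad = 89.71°.
Daylight = 2H₀/(2π) × 24.00 h = (1.5658/π) × 24.00 = 11.96 h.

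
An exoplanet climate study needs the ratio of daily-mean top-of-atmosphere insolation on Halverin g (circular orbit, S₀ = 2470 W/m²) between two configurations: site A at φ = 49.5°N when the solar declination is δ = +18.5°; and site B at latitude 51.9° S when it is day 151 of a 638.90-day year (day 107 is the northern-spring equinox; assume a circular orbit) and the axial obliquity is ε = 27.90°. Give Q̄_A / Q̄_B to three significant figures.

Q̄_A / Q̄_B ≈ 2.73

— Configuration A (φ=+49.5°):
cos H₀ = −tan(+49.5°) tan(+18.500°) = -0.3918, H₀ = 1.9733 rad.
Bracket: H₀ sin φ sin δ + cos φ cos δ sin H₀ = 1.9733×0.76041×0.31730 + 0.64945×0.94832×0.92007 = 0.476114 + 0.566659 = 1.042773.
Q̄ = (S₀/π) × [bracket] = (2470/π) × 1.042773 = 819.85 W/m².
— Configuration B (φ=-51.9°):
Solar longitude: λ_s = 360° × (151 − 107)/638.90 = 24.793°.
sin δ = sin 27.90° × sin 24.793° = 0.19622, so δ = +11.316°.
cos H₀ = −tan(-51.9°) tan(+11.316°) = 0.2552, H₀ = 1.3127 rad.
Bracket: H₀ sin φ sin δ + cos φ cos δ sin H₀ = 1.3127×-0.78694×0.19622 + 0.61704×0.98056×0.96689 = -0.202698 + 0.585012 = 0.382314.
Q̄ = (S₀/π) × [bracket] = (2470/π) × 0.382314 = 300.58 W/m².
Ratio Q̄_A / Q̄_B = 819.85 / 300.58 = 2.728.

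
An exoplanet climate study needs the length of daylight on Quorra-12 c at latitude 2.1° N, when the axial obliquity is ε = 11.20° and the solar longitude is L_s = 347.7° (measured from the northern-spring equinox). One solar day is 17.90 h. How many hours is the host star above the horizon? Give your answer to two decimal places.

Solar declination: sin δ = sin ε · sin L_s = sin 11.20° × sin 347.7° = -0.04138, so δ = -2.371°.
cos h₀ = −tan ϕ · tan δ = −tan(+2.1°) × tan(-2.371°) = 0.0015, so h₀ = 1.5693 rad = 89.91°.
Daylight = 2h₀/(2π) × 17.90 h = (1.5693/π) × 17.90 = 8.94 h.

8.94 h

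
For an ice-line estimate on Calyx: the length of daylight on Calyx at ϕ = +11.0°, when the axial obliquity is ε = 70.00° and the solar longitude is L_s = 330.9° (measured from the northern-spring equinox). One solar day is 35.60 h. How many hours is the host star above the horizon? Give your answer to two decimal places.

Solar declination: sin δ = sin ε · sin L_s = sin 70.00° × sin 330.9° = -0.45701, so δ = -27.194°.
cos h₀ = −tan ϕ · tan δ = −tan(+11.0°) × tan(-27.194°) = 0.0999, so h₀ = 1.4708 rad = 84.27°.
Daylight = 2h₀/(2π) × 35.60 h = (1.4708/π) × 35.60 = 16.67 h.

16.67 h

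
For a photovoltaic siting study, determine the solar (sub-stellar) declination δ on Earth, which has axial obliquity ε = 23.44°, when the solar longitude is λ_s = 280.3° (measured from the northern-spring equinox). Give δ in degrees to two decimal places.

δ = -23.04°

sin δ = sin ε · sin λ_s = sin 23.44° × sin 280.3° = -0.391378.
δ = arcsin(-0.391378) = -23.04°.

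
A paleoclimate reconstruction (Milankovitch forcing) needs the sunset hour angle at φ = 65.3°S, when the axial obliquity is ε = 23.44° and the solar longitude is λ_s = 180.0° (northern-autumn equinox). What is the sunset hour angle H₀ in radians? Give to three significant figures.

Solar declination: sin δ = sin ε · sin λ_s = sin 23.44° × sin 180.0° = 0.00000, so δ = +0.000°.
cos H₀ = −tan φ · tan δ = −tan(-65.3°) × tan(+0.000°) = 0.0000, so H₀ = 1.5708 rad = 90.00°.

H₀ = 1.57 rad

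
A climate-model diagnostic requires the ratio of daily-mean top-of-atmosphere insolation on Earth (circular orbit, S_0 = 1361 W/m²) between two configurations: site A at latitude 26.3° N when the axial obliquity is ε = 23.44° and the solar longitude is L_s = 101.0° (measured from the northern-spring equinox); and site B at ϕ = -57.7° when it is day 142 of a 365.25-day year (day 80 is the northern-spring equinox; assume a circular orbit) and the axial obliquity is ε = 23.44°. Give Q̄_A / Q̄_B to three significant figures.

— Configuration A (ϕ=+26.3°):
Solar declination: sin δ = sin ε · sin L_s = sin 23.44° × sin 101.0° = 0.39048, so δ = +22.984°.
cos h₀ = −tan(+26.3°) tan(+22.984°) = -0.2096, h₀ = 1.7820 rad.
Bracket: h₀ sin ϕ sin δ + cos ϕ cos δ sin h₀ = 1.7820×0.44307×0.39048 + 0.89649×0.92061×0.97778 = 0.308304 + 0.806979 = 1.115283.
Q̄ = (S_0/π) × [bracket] = (1361/π) × 1.115283 = 483.16 W/m².
— Configuration B (ϕ=-57.7°):
Solar longitude: L_s = 360° × (142 − 80)/365.25 = 61.109°.
sin δ = sin 23.44° × sin 61.109° = 0.34828, so δ = +20.382°.
cos h₀ = −tan(-57.7°) tan(+20.382°) = 0.5877, h₀ = 0.9426 rad.
Bracket: h₀ sin ϕ sin δ + cos ϕ cos δ sin h₀ = 0.9426×-0.84526×0.34828 + 0.53435×0.93739×0.80906 = -0.277489 + 0.405254 = 0.127765.
Q̄ = (S_0/π) × [bracket] = (1361/π) × 0.127765 = 55.350 W/m².
Ratio Q̄_A / Q̄_B = 483.16 / 55.350 = 8.729.

Q̄_A / Q̄_B ≈ 8.73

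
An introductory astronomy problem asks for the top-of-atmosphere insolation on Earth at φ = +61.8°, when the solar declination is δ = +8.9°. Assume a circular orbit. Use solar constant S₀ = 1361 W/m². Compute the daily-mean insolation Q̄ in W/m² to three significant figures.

Q̄ ≈ 304 W/m²

cos H₀ = −tan(+61.8°) tan(+8.900°) = -0.2920, H₀ = 1.8672 rad.
Bracket: H₀ sin φ sin δ + cos φ cos δ sin H₀ = 1.8672×0.88130×0.15471 + 0.47255×0.98796×0.95640 = 0.254585 + 0.446505 = 0.701090.
Q̄ = (S₀/π) × [bracket] = (1361/π) × 0.701090 = 303.7 W/m².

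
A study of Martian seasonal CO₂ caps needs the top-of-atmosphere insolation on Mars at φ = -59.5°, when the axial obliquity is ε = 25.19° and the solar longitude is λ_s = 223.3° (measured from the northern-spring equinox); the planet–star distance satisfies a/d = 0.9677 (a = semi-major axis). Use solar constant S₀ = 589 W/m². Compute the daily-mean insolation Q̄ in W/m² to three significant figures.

Q̄ ≈ 166 W/m²

Solar declination: sin δ = sin ε · sin λ_s = sin 25.19° × sin 223.3° = -0.29190, so δ = -16.972°.
cos H₀ = −tan(-59.5°) tan(-16.972°) = -0.5181, H₀ = 2.1154 rad.
Bracket: H₀ sin φ sin δ + cos φ cos δ sin H₀ = 2.1154×-0.86163×-0.29190 + 0.50754×0.95645×0.85531 = 0.532044 + 0.415199 = 0.947243.
Inverse-square distance factor (a/d)² = 0.9677² = 0.936443.
Q̄ = (S₀/π) × 0.936443 × [bracket] = (589/π) × 0.936443 × 0.947243 = 166.3 W/m².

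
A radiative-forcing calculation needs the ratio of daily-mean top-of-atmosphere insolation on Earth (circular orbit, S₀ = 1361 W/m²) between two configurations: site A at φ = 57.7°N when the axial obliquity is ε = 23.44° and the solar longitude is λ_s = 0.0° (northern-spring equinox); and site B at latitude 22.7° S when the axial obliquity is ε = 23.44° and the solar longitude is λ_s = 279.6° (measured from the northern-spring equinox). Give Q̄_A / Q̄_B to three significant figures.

— Configuration A (φ=+57.7°):
Solar declination: sin δ = sin ε · sin λ_s = sin 23.44° × sin 0.0° = 0.00000, so δ = +0.000°.
cos H₀ = −tan(+57.7°) tan(+0.000°) = -0.0000, H₀ = 1.5708 rad.
Bracket: H₀ sin φ sin δ + cos φ cos δ sin H₀ = 1.5708×0.84526×0.00000 + 0.53435×1.00000×1.00000 = 0.000000 + 0.534350 = 0.534350.
Q̄ = (S₀/π) × [bracket] = (1361/π) × 0.534350 = 231.49 W/m².
— Configuration B (φ=-22.7°):
Solar declination: sin δ = sin ε · sin λ_s = sin 23.44° × sin 279.6° = -0.39222, so δ = -23.093°.
cos H₀ = −tan(-22.7°) tan(-23.093°) = -0.1784, H₀ = 1.7501 rad.
Bracket: H₀ sin φ sin δ + cos φ cos δ sin H₀ = 1.7501×-0.38591×-0.39222 + 0.92254×0.91987×0.98397 = 0.264898 + 0.835014 = 1.099912.
Q̄ = (S₀/π) × [bracket] = (1361/π) × 1.099912 = 476.50 W/m².
Ratio Q̄_A / Q̄_B = 231.49 / 476.50 = 0.4858.

Q̄_A / Q̄_B ≈ 0.486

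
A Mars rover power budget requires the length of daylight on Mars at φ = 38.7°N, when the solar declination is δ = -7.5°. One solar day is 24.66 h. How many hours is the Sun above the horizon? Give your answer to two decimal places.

11.50 h

cos H₀ = −tan φ · tan δ = −tan(+38.7°) × tan(-7.500°) = 0.1055, so H₀ = 1.4651 rad = 83.95°.
Daylight = 2H₀/(2π) × 24.66 h = (1.4651/π) × 24.66 = 11.50 h.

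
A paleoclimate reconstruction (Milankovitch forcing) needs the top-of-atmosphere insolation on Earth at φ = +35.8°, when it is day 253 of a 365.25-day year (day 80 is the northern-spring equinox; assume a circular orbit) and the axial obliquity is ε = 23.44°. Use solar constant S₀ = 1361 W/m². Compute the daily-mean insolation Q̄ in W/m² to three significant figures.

Solar longitude: λ_s = 360° × (253 − 80)/365.25 = 170.513°.
sin δ = sin 23.44° × sin 170.513° = 0.06556, so δ = +3.759°.
cos H₀ = −tan(+35.8°) tan(+3.759°) = -0.0474, H₀ = 1.6182 rad.
Bracket: H₀ sin φ sin δ + cos φ cos δ sin H₀ = 1.6182×0.58496×0.06556 + 0.81106×0.99785×0.99888 = 0.062058 + 0.808410 = 0.870468.
Q̄ = (S₀/π) × [bracket] = (1361/π) × 0.870468 = 377.1 W/m².

Q̄ ≈ 377 W/m²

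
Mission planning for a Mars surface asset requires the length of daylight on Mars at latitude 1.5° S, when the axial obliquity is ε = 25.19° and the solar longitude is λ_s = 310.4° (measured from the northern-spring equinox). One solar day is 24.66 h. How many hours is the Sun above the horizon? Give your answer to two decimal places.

12.40 h

Solar declination: sin δ = sin ε · sin λ_s = sin 25.19° × sin 310.4° = -0.32413, so δ = -18.913°.
cos H₀ = −tan φ · tan δ = −tan(-1.5°) × tan(-18.913°) = -0.0090, so H₀ = 1.5798 rad = 90.51°.
Daylight = 2H₀/(2π) × 24.66 h = (1.5798/π) × 24.66 = 12.40 h.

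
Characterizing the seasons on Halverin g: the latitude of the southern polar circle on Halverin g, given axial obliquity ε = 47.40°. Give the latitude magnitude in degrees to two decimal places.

42.60°

The polar circle is the lowest latitude that experiences at least one full rotation of continuous darkness at the northern-summer solstice; it lies at |φ| = 90° − ε = 90° − 47.40° = 42.60°.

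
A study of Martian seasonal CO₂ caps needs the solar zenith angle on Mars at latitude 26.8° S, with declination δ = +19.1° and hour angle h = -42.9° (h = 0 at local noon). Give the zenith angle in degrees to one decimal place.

θ_z = 61.9°

cos θ_z = sin ϕ sin δ + cos ϕ cos δ cos h = -0.147535 + 0.617862 = 0.470327.
θ_z = arccos(0.470327) = 61.9°.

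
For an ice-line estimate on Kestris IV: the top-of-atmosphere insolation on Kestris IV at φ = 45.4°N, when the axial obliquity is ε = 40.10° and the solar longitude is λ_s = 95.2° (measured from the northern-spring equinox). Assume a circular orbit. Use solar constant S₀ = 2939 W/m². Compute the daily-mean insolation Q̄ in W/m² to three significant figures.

Solar declination: sin δ = sin ε · sin λ_s = sin 40.10° × sin 95.2° = 0.64147, so δ = +39.902°.
cos H₀ = −tan(+45.4°) tan(+39.902°) = -0.8479, H₀ = 2.5829 rad.
Bracket: H₀ sin φ sin δ + cos φ cos δ sin H₀ = 2.5829×0.71203×0.64147 + 0.70215×0.76715×0.53009 = 1.179729 + 0.285535 = 1.465264.
Q̄ = (S₀/π) × [bracket] = (2939/π) × 1.465264 = 1371 W/m².

Q̄ ≈ 1.37e+03 W/m²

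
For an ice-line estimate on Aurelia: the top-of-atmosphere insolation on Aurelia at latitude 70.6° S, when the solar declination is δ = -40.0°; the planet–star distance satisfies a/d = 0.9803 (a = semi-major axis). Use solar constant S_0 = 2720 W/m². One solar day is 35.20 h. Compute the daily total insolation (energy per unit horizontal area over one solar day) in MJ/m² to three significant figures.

cos h₀ = −tan(-70.6°) tan(-40.000°) = -2.3828 ≤ −1 ⇒ polar day, h₀ = π.
Bracket: h₀ sin ϕ sin δ + cos ϕ cos δ sin h₀ = 3.1416×-0.94322×-0.64279 + 0.33216×0.76604×0.00000 = 1.904728 + 0.000000 = 1.904728.
Inverse-square distance factor (a/d)² = 0.9803² = 0.960988.
Q̄ = (S_0/π) × 0.960988 × [bracket] = (2720/π) × 0.960988 × 1.904728 = 1584.8 W/m².
Daily total = Q̄ × 35.20 h × 3600 s/h = 1584.8 × 35.20 × 3600 / 10⁶ = 200.8 MJ/m².

201 MJ/m²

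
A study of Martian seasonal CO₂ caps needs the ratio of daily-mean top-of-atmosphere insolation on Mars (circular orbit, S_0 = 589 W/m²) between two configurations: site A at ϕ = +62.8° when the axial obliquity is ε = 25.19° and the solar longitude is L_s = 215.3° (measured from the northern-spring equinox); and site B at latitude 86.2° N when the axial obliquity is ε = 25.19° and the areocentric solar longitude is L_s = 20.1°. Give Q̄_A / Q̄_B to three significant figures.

— Configuration A (ϕ=+62.8°):
Solar declination: sin δ = sin ε · sin L_s = sin 25.19° × sin 215.3° = -0.24595, so δ = -14.238°.
cos h₀ = −tan(+62.8°) tan(-14.238°) = 0.4937, h₀ = 1.0544 rad.
Bracket: h₀ sin ϕ sin δ + cos ϕ cos δ sin h₀ = 1.0544×0.88942×-0.24595 + 0.45710×0.96928×0.86962 = -0.230653 + 0.385292 = 0.154639.
Q̄ = (S_0/π) × [bracket] = (589/π) × 0.154639 = 28.992 W/m².
— Configuration B (ϕ=+86.2°):
sin δ = sin 25.19° × sin 20.1° = 0.14627, so δ = +8.411°.
cos h₀ = −tan(+86.2°) tan(+8.411°) = -2.2261 ≤ −1 ⇒ polar day, h₀ = π.
Bracket: h₀ sin ϕ sin δ + cos ϕ cos δ sin h₀ = 3.1416×0.99780×0.14627 + 0.06627×0.98924×0.00000 = 0.458511 + 0.000000 = 0.458511.
Q̄ = (S_0/π) × [bracket] = (589/π) × 0.458511 = 85.964 W/m².
Ratio Q̄_A / Q̄_B = 28.992 / 85.964 = 0.3373.

Q̄_A / Q̄_B ≈ 0.337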